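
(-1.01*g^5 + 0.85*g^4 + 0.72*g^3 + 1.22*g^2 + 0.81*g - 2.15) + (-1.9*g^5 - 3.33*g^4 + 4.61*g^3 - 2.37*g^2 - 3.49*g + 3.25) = -2.91*g^5 - 2.48*g^4 + 5.33*g^3 - 1.15*g^2 - 2.68*g + 1.1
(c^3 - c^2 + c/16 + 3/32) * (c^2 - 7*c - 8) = c^5 - 8*c^4 - 15*c^3/16 + 245*c^2/32 - 37*c/32 - 3/4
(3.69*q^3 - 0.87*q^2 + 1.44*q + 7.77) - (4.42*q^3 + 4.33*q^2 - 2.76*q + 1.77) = -0.73*q^3 - 5.2*q^2 + 4.2*q + 6.0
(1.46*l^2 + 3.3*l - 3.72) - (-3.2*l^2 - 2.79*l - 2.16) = 4.66*l^2 + 6.09*l - 1.56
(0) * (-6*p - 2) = 0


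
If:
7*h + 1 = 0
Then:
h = -1/7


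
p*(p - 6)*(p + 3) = p^3 - 3*p^2 - 18*p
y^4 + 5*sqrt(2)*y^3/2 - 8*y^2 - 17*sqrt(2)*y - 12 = (y - 2*sqrt(2))*(y + sqrt(2)/2)*(y + sqrt(2))*(y + 3*sqrt(2))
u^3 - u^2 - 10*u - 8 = (u - 4)*(u + 1)*(u + 2)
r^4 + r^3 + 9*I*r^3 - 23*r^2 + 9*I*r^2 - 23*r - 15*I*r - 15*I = (r + 1)*(r + I)*(r + 3*I)*(r + 5*I)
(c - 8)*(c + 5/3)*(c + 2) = c^3 - 13*c^2/3 - 26*c - 80/3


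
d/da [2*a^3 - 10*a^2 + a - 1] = 6*a^2 - 20*a + 1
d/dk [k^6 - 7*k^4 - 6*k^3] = k^2*(6*k^3 - 28*k - 18)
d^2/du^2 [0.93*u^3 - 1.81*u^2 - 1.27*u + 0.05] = 5.58*u - 3.62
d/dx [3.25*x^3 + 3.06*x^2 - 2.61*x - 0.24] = 9.75*x^2 + 6.12*x - 2.61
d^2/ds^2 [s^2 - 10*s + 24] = 2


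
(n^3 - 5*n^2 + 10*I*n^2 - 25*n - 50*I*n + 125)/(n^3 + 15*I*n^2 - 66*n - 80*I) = (n^2 + 5*n*(-1 + I) - 25*I)/(n^2 + 10*I*n - 16)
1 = 1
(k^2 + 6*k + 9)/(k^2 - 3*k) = (k^2 + 6*k + 9)/(k*(k - 3))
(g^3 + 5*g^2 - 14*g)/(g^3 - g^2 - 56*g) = (g - 2)/(g - 8)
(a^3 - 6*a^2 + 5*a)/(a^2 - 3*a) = (a^2 - 6*a + 5)/(a - 3)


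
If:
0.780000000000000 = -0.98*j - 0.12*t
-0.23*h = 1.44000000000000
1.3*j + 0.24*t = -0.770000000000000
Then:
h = -6.26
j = -1.20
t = 3.28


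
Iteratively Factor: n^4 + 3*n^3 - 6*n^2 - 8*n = (n + 4)*(n^3 - n^2 - 2*n) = n*(n + 4)*(n^2 - n - 2) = n*(n + 1)*(n + 4)*(n - 2)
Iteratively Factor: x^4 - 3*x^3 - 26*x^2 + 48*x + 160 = (x - 5)*(x^3 + 2*x^2 - 16*x - 32) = (x - 5)*(x + 2)*(x^2 - 16) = (x - 5)*(x + 2)*(x + 4)*(x - 4)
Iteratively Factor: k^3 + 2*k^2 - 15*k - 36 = (k + 3)*(k^2 - k - 12) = (k + 3)^2*(k - 4)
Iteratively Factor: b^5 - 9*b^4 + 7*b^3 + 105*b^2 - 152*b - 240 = (b + 3)*(b^4 - 12*b^3 + 43*b^2 - 24*b - 80) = (b - 4)*(b + 3)*(b^3 - 8*b^2 + 11*b + 20) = (b - 4)*(b + 1)*(b + 3)*(b^2 - 9*b + 20) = (b - 5)*(b - 4)*(b + 1)*(b + 3)*(b - 4)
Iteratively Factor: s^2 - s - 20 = (s - 5)*(s + 4)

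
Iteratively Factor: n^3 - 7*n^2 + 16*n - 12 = (n - 2)*(n^2 - 5*n + 6) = (n - 2)^2*(n - 3)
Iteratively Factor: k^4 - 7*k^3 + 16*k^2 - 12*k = (k - 2)*(k^3 - 5*k^2 + 6*k) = (k - 3)*(k - 2)*(k^2 - 2*k) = k*(k - 3)*(k - 2)*(k - 2)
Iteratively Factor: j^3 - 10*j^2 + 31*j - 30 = (j - 2)*(j^2 - 8*j + 15) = (j - 5)*(j - 2)*(j - 3)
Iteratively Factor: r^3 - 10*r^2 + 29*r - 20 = (r - 1)*(r^2 - 9*r + 20) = (r - 5)*(r - 1)*(r - 4)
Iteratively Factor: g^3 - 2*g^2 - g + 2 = (g - 2)*(g^2 - 1) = (g - 2)*(g - 1)*(g + 1)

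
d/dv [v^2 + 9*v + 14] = 2*v + 9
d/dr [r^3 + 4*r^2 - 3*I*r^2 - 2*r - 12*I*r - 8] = 3*r^2 + r*(8 - 6*I) - 2 - 12*I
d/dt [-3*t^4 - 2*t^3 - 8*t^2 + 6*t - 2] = -12*t^3 - 6*t^2 - 16*t + 6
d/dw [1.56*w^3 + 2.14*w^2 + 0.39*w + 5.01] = 4.68*w^2 + 4.28*w + 0.39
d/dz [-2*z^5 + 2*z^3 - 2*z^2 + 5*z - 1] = -10*z^4 + 6*z^2 - 4*z + 5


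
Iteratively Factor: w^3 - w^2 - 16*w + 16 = (w + 4)*(w^2 - 5*w + 4) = (w - 4)*(w + 4)*(w - 1)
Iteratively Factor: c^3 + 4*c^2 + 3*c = (c + 1)*(c^2 + 3*c) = c*(c + 1)*(c + 3)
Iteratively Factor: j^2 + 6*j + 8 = (j + 4)*(j + 2)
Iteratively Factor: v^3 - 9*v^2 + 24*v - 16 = (v - 1)*(v^2 - 8*v + 16) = (v - 4)*(v - 1)*(v - 4)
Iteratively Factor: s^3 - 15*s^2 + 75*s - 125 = (s - 5)*(s^2 - 10*s + 25) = (s - 5)^2*(s - 5)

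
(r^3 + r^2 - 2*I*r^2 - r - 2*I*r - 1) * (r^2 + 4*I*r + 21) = r^5 + r^4 + 2*I*r^4 + 28*r^3 + 2*I*r^3 + 28*r^2 - 46*I*r^2 - 21*r - 46*I*r - 21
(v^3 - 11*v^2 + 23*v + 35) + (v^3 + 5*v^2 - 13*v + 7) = 2*v^3 - 6*v^2 + 10*v + 42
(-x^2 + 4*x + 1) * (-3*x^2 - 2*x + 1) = 3*x^4 - 10*x^3 - 12*x^2 + 2*x + 1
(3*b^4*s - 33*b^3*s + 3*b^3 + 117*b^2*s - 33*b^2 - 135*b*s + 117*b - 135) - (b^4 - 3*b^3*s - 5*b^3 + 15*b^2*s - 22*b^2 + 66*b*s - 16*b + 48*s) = 3*b^4*s - b^4 - 30*b^3*s + 8*b^3 + 102*b^2*s - 11*b^2 - 201*b*s + 133*b - 48*s - 135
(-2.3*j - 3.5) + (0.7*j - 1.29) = -1.6*j - 4.79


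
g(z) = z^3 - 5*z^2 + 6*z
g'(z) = 3*z^2 - 10*z + 6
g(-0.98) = -11.62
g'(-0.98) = 18.68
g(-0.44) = -3.69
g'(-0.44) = 10.98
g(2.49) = -0.62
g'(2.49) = -0.30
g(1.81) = 0.41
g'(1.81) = -2.27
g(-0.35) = -2.76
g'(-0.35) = 9.87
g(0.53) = 1.92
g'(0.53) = 1.54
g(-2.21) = -48.47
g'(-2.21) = 42.75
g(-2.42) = -57.97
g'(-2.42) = 47.77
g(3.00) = 0.00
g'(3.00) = 3.00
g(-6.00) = -432.00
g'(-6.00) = 174.00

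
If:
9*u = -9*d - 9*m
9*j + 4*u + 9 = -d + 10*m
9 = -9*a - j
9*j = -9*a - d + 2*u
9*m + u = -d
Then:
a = -1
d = 3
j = 0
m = 0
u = -3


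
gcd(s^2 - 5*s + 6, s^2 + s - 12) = s - 3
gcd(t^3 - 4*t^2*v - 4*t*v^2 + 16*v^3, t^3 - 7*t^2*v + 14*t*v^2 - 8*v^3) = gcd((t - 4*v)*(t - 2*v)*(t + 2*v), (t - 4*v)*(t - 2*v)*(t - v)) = t^2 - 6*t*v + 8*v^2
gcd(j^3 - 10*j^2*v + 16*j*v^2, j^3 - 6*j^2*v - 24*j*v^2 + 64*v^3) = j^2 - 10*j*v + 16*v^2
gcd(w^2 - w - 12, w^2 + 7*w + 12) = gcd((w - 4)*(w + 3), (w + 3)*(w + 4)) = w + 3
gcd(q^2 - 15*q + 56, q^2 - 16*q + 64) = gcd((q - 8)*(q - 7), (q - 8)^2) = q - 8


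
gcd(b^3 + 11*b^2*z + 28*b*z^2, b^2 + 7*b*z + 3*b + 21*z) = b + 7*z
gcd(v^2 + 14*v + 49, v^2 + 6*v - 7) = v + 7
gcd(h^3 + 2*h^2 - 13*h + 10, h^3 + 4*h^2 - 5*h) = h^2 + 4*h - 5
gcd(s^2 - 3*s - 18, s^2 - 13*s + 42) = s - 6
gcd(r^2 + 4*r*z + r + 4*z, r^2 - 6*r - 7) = r + 1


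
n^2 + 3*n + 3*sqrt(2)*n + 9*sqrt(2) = (n + 3)*(n + 3*sqrt(2))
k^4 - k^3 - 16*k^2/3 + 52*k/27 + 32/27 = (k - 8/3)*(k - 2/3)*(k + 1/3)*(k + 2)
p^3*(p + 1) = p^4 + p^3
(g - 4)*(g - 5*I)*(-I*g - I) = -I*g^3 - 5*g^2 + 3*I*g^2 + 15*g + 4*I*g + 20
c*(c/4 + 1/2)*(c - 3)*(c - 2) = c^4/4 - 3*c^3/4 - c^2 + 3*c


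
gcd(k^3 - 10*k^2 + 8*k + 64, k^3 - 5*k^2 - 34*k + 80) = k - 8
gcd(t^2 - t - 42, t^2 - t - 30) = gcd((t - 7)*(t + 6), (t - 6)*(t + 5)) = 1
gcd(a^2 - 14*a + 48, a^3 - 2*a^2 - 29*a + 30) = a - 6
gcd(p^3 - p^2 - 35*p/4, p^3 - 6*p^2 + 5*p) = p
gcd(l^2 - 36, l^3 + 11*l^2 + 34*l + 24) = l + 6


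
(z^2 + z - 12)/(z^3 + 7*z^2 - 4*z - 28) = (z^2 + z - 12)/(z^3 + 7*z^2 - 4*z - 28)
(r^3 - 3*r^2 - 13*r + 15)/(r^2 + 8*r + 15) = (r^2 - 6*r + 5)/(r + 5)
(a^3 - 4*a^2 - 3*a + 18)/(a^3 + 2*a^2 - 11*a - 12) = (a^2 - a - 6)/(a^2 + 5*a + 4)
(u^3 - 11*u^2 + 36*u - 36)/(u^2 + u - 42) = (u^2 - 5*u + 6)/(u + 7)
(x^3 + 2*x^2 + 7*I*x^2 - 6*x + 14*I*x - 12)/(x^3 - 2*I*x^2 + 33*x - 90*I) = (x^2 + x*(2 + I) + 2*I)/(x^2 - 8*I*x - 15)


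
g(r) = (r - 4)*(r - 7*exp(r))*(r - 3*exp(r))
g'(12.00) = 9456427805132.07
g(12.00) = 4450016274365.94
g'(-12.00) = 527.99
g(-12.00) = -2304.01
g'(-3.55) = 61.45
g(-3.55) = -102.98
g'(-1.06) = -8.52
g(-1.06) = -37.02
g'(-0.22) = -70.54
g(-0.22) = -64.73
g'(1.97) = -3017.21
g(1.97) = -1913.09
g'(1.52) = -1527.46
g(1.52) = -922.12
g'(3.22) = -7343.28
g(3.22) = -9640.02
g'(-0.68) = -27.20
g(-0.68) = -43.51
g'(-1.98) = 17.86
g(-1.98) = -42.19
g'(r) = (1 - 7*exp(r))*(r - 4)*(r - 3*exp(r)) + (1 - 3*exp(r))*(r - 4)*(r - 7*exp(r)) + (r - 7*exp(r))*(r - 3*exp(r)) = -10*r^2*exp(r) + 3*r^2 + 42*r*exp(2*r) + 20*r*exp(r) - 8*r - 147*exp(2*r) + 40*exp(r)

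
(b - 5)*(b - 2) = b^2 - 7*b + 10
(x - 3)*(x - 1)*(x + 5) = x^3 + x^2 - 17*x + 15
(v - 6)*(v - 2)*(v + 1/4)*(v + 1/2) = v^4 - 29*v^3/4 + 49*v^2/8 + 8*v + 3/2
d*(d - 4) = d^2 - 4*d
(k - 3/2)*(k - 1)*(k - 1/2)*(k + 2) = k^4 - k^3 - 13*k^2/4 + 19*k/4 - 3/2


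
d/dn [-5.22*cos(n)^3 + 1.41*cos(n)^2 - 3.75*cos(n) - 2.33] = (15.66*cos(n)^2 - 2.82*cos(n) + 3.75)*sin(n)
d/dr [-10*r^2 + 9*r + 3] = 9 - 20*r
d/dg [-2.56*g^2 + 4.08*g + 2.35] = 4.08 - 5.12*g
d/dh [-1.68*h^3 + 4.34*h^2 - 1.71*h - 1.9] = -5.04*h^2 + 8.68*h - 1.71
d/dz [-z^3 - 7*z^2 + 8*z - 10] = -3*z^2 - 14*z + 8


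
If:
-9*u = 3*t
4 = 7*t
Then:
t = 4/7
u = -4/21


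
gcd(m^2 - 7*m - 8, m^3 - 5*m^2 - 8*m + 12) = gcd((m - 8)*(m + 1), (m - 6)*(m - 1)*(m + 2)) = 1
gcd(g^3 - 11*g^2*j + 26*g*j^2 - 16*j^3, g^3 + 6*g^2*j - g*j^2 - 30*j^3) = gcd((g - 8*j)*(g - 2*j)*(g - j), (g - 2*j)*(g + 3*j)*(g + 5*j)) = g - 2*j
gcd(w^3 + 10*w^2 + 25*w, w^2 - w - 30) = w + 5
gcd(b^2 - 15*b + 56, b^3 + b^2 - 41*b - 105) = b - 7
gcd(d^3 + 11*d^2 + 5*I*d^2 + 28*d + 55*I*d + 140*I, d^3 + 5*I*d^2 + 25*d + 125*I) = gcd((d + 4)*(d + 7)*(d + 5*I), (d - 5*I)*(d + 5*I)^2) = d + 5*I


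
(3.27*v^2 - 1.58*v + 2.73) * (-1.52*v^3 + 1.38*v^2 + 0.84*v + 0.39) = -4.9704*v^5 + 6.9142*v^4 - 3.5832*v^3 + 3.7155*v^2 + 1.677*v + 1.0647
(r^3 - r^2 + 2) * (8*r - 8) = 8*r^4 - 16*r^3 + 8*r^2 + 16*r - 16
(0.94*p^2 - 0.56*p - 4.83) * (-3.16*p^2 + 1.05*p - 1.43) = -2.9704*p^4 + 2.7566*p^3 + 13.3306*p^2 - 4.2707*p + 6.9069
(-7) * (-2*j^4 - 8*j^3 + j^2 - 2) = 14*j^4 + 56*j^3 - 7*j^2 + 14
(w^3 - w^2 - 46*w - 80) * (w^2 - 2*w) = w^5 - 3*w^4 - 44*w^3 + 12*w^2 + 160*w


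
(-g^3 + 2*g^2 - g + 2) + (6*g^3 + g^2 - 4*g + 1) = 5*g^3 + 3*g^2 - 5*g + 3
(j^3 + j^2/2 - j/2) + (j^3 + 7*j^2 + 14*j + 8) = 2*j^3 + 15*j^2/2 + 27*j/2 + 8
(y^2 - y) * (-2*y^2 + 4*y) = -2*y^4 + 6*y^3 - 4*y^2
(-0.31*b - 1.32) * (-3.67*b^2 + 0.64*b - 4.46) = 1.1377*b^3 + 4.646*b^2 + 0.5378*b + 5.8872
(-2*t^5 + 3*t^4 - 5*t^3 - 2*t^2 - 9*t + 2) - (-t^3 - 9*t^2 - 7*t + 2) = -2*t^5 + 3*t^4 - 4*t^3 + 7*t^2 - 2*t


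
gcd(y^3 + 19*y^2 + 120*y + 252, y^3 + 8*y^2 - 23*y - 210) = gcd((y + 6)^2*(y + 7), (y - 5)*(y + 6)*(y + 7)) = y^2 + 13*y + 42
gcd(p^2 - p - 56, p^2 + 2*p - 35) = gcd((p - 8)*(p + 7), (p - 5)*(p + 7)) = p + 7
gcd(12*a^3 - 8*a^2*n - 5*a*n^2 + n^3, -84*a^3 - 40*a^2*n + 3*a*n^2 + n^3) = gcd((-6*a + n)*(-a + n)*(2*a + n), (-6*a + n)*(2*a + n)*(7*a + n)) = 12*a^2 + 4*a*n - n^2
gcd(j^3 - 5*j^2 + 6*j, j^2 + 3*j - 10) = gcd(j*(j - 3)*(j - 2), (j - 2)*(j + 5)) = j - 2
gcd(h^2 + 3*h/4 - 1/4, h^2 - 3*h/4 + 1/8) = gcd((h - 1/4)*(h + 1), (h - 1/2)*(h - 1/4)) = h - 1/4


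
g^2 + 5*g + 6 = (g + 2)*(g + 3)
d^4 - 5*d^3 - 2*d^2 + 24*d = d*(d - 4)*(d - 3)*(d + 2)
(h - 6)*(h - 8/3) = h^2 - 26*h/3 + 16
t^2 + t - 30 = (t - 5)*(t + 6)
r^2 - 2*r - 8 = (r - 4)*(r + 2)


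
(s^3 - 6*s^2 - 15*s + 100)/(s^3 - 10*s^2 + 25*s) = (s + 4)/s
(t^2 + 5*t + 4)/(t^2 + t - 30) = (t^2 + 5*t + 4)/(t^2 + t - 30)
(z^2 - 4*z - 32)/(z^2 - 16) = (z - 8)/(z - 4)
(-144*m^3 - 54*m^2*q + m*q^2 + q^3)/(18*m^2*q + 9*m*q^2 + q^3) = (-8*m + q)/q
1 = 1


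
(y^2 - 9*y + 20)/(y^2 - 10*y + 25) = (y - 4)/(y - 5)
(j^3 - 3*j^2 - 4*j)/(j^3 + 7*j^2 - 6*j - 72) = j*(j^2 - 3*j - 4)/(j^3 + 7*j^2 - 6*j - 72)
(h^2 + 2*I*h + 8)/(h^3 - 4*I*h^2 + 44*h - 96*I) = (h + 4*I)/(h^2 - 2*I*h + 48)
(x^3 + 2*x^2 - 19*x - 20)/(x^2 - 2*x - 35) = (x^2 - 3*x - 4)/(x - 7)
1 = 1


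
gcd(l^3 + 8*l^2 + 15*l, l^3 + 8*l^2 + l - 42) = l + 3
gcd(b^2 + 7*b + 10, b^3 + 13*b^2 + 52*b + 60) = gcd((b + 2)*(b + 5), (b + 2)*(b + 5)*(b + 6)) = b^2 + 7*b + 10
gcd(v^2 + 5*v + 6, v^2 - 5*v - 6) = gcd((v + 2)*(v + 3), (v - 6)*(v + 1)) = 1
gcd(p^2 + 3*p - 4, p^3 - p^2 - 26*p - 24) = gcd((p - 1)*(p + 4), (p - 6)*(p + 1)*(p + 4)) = p + 4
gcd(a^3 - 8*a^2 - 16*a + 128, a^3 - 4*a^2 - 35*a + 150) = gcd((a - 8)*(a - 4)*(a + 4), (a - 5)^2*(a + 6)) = 1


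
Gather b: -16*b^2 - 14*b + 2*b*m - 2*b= -16*b^2 + b*(2*m - 16)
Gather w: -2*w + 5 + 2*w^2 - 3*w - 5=2*w^2 - 5*w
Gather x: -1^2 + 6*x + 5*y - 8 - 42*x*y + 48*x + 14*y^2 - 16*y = x*(54 - 42*y) + 14*y^2 - 11*y - 9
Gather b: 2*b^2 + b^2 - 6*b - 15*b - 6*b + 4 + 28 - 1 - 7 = 3*b^2 - 27*b + 24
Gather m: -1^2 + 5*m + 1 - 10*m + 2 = 2 - 5*m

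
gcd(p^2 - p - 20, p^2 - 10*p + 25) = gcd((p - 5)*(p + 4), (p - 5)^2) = p - 5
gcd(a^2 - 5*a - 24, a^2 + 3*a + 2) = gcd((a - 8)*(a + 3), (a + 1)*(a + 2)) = 1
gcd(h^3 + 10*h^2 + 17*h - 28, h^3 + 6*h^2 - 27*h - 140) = h^2 + 11*h + 28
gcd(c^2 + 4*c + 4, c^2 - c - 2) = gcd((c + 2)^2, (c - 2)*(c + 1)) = 1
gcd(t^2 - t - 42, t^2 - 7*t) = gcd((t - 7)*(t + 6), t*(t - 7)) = t - 7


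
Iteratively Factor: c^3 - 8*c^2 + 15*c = (c - 5)*(c^2 - 3*c) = c*(c - 5)*(c - 3)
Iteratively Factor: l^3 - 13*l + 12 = (l - 1)*(l^2 + l - 12) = (l - 3)*(l - 1)*(l + 4)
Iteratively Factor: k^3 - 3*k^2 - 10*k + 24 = (k + 3)*(k^2 - 6*k + 8) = (k - 2)*(k + 3)*(k - 4)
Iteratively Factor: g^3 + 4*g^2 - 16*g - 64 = (g + 4)*(g^2 - 16) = (g + 4)^2*(g - 4)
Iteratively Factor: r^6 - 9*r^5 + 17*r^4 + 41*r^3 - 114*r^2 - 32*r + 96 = (r - 1)*(r^5 - 8*r^4 + 9*r^3 + 50*r^2 - 64*r - 96) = (r - 4)*(r - 1)*(r^4 - 4*r^3 - 7*r^2 + 22*r + 24) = (r - 4)*(r - 1)*(r + 2)*(r^3 - 6*r^2 + 5*r + 12) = (r - 4)*(r - 1)*(r + 1)*(r + 2)*(r^2 - 7*r + 12) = (r - 4)*(r - 3)*(r - 1)*(r + 1)*(r + 2)*(r - 4)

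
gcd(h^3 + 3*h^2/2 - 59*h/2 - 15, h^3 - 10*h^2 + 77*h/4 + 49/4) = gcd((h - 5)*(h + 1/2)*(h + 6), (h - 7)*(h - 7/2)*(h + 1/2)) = h + 1/2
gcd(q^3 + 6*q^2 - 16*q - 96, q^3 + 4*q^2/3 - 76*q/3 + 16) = q^2 + 2*q - 24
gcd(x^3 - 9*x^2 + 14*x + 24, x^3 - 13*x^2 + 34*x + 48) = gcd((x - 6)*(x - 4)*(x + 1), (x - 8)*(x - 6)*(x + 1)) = x^2 - 5*x - 6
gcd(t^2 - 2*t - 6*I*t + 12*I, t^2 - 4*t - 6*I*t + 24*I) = t - 6*I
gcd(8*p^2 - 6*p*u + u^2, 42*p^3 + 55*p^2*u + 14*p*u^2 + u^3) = 1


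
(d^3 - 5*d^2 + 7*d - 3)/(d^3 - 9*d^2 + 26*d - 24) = (d^2 - 2*d + 1)/(d^2 - 6*d + 8)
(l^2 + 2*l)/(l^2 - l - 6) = l/(l - 3)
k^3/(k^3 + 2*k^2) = k/(k + 2)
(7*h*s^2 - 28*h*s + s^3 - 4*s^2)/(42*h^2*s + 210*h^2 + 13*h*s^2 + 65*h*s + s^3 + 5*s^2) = s*(s - 4)/(6*h*s + 30*h + s^2 + 5*s)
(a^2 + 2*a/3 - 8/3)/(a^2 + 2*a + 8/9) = 3*(3*a^2 + 2*a - 8)/(9*a^2 + 18*a + 8)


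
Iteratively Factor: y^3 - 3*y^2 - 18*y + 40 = (y - 2)*(y^2 - y - 20) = (y - 2)*(y + 4)*(y - 5)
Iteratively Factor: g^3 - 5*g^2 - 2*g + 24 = (g + 2)*(g^2 - 7*g + 12) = (g - 3)*(g + 2)*(g - 4)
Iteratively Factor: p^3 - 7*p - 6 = (p - 3)*(p^2 + 3*p + 2) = (p - 3)*(p + 1)*(p + 2)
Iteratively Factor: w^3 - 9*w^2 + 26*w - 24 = (w - 2)*(w^2 - 7*w + 12) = (w - 3)*(w - 2)*(w - 4)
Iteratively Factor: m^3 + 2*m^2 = (m)*(m^2 + 2*m) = m*(m + 2)*(m)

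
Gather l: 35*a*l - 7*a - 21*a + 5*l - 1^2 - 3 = -28*a + l*(35*a + 5) - 4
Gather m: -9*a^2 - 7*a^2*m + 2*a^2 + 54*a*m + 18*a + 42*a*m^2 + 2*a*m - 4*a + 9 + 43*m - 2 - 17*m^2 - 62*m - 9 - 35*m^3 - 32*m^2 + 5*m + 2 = -7*a^2 + 14*a - 35*m^3 + m^2*(42*a - 49) + m*(-7*a^2 + 56*a - 14)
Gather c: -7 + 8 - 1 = 0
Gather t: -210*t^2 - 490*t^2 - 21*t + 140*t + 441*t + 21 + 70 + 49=-700*t^2 + 560*t + 140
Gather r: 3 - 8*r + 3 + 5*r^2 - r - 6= 5*r^2 - 9*r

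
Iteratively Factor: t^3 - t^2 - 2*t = (t - 2)*(t^2 + t) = t*(t - 2)*(t + 1)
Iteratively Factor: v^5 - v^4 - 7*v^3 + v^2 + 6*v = (v)*(v^4 - v^3 - 7*v^2 + v + 6) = v*(v + 2)*(v^3 - 3*v^2 - v + 3) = v*(v - 1)*(v + 2)*(v^2 - 2*v - 3) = v*(v - 3)*(v - 1)*(v + 2)*(v + 1)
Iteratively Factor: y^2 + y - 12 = (y + 4)*(y - 3)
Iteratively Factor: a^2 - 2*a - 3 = (a - 3)*(a + 1)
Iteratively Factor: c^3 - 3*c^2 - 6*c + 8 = (c + 2)*(c^2 - 5*c + 4) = (c - 1)*(c + 2)*(c - 4)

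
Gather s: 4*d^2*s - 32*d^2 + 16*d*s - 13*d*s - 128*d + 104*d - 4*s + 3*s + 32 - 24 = -32*d^2 - 24*d + s*(4*d^2 + 3*d - 1) + 8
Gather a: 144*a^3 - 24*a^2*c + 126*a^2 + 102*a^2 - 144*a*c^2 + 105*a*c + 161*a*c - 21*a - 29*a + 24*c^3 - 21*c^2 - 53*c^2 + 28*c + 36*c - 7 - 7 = 144*a^3 + a^2*(228 - 24*c) + a*(-144*c^2 + 266*c - 50) + 24*c^3 - 74*c^2 + 64*c - 14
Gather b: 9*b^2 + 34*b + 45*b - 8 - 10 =9*b^2 + 79*b - 18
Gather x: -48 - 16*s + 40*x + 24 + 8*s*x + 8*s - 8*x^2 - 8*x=-8*s - 8*x^2 + x*(8*s + 32) - 24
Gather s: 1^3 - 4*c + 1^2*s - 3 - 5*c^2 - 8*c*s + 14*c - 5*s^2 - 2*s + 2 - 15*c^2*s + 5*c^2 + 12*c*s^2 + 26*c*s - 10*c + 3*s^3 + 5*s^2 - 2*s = 12*c*s^2 + 3*s^3 + s*(-15*c^2 + 18*c - 3)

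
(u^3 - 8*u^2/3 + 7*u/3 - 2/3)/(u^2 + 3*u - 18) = (3*u^3 - 8*u^2 + 7*u - 2)/(3*(u^2 + 3*u - 18))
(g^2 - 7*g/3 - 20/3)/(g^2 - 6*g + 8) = (g + 5/3)/(g - 2)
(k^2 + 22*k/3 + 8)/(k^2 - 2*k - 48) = (k + 4/3)/(k - 8)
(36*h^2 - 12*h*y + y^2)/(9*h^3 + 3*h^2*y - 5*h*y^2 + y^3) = (36*h^2 - 12*h*y + y^2)/(9*h^3 + 3*h^2*y - 5*h*y^2 + y^3)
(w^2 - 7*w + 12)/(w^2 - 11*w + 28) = (w - 3)/(w - 7)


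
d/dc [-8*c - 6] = -8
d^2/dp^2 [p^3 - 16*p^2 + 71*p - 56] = 6*p - 32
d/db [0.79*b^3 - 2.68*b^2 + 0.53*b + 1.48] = 2.37*b^2 - 5.36*b + 0.53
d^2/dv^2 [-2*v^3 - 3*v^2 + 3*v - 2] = -12*v - 6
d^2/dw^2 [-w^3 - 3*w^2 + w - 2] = -6*w - 6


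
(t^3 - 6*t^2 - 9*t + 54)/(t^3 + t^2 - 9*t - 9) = (t - 6)/(t + 1)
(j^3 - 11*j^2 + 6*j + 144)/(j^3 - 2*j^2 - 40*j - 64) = (j^2 - 3*j - 18)/(j^2 + 6*j + 8)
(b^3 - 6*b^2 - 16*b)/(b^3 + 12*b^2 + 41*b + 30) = b*(b^2 - 6*b - 16)/(b^3 + 12*b^2 + 41*b + 30)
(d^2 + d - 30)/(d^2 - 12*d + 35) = (d + 6)/(d - 7)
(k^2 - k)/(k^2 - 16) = k*(k - 1)/(k^2 - 16)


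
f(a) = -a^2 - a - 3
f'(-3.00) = 5.00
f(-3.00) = -9.00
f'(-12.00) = 23.00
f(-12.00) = -135.00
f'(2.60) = -6.20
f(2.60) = -12.36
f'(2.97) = -6.94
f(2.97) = -14.79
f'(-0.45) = -0.10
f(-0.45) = -2.75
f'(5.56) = -12.12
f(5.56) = -39.47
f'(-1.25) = 1.50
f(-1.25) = -3.31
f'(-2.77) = 4.54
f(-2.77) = -7.90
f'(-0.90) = 0.80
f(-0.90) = -2.91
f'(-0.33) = -0.34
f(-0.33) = -2.78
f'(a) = -2*a - 1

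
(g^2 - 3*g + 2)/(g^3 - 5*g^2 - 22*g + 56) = (g - 1)/(g^2 - 3*g - 28)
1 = 1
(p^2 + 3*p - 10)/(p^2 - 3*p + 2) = (p + 5)/(p - 1)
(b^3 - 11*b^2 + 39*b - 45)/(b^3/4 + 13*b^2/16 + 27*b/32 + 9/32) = 32*(b^3 - 11*b^2 + 39*b - 45)/(8*b^3 + 26*b^2 + 27*b + 9)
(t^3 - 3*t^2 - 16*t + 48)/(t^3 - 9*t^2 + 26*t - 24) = (t + 4)/(t - 2)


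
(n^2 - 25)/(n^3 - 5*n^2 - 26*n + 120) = (n - 5)/(n^2 - 10*n + 24)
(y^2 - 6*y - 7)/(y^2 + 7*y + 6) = (y - 7)/(y + 6)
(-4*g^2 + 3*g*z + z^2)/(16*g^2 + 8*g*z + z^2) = (-g + z)/(4*g + z)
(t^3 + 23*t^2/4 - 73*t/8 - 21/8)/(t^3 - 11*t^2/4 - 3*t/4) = (2*t^2 + 11*t - 21)/(2*t*(t - 3))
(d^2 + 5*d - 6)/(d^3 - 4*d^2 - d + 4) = (d + 6)/(d^2 - 3*d - 4)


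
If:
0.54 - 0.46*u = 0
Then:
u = 1.17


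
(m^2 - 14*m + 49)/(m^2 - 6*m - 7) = (m - 7)/(m + 1)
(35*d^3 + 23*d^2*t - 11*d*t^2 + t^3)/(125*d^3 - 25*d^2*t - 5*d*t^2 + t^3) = (-7*d^2 - 6*d*t + t^2)/(-25*d^2 + t^2)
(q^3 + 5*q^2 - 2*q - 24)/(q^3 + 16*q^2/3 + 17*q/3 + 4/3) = 3*(q^2 + q - 6)/(3*q^2 + 4*q + 1)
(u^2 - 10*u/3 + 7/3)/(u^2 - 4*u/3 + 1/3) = (3*u - 7)/(3*u - 1)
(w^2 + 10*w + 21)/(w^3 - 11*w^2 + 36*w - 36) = (w^2 + 10*w + 21)/(w^3 - 11*w^2 + 36*w - 36)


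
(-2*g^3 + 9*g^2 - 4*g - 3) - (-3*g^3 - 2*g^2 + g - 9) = g^3 + 11*g^2 - 5*g + 6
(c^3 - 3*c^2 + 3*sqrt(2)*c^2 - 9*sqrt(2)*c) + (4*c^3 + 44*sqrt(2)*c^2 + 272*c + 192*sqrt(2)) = 5*c^3 - 3*c^2 + 47*sqrt(2)*c^2 - 9*sqrt(2)*c + 272*c + 192*sqrt(2)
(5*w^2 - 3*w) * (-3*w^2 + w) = -15*w^4 + 14*w^3 - 3*w^2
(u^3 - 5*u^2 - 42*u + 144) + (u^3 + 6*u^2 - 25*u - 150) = 2*u^3 + u^2 - 67*u - 6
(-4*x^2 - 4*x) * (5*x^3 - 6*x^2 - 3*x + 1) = -20*x^5 + 4*x^4 + 36*x^3 + 8*x^2 - 4*x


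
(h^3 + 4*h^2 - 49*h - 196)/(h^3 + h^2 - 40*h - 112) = (h + 7)/(h + 4)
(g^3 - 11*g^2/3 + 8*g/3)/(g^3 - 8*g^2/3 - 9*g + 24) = g*(g - 1)/(g^2 - 9)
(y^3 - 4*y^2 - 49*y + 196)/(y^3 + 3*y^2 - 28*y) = (y - 7)/y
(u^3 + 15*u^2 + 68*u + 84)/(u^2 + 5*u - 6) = (u^2 + 9*u + 14)/(u - 1)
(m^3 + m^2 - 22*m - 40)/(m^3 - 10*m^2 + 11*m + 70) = (m + 4)/(m - 7)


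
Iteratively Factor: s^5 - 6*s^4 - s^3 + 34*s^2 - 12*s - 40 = (s - 2)*(s^4 - 4*s^3 - 9*s^2 + 16*s + 20) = (s - 2)*(s + 2)*(s^3 - 6*s^2 + 3*s + 10) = (s - 2)*(s + 1)*(s + 2)*(s^2 - 7*s + 10) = (s - 5)*(s - 2)*(s + 1)*(s + 2)*(s - 2)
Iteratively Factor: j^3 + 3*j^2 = (j)*(j^2 + 3*j) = j^2*(j + 3)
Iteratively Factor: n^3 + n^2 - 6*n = (n - 2)*(n^2 + 3*n) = (n - 2)*(n + 3)*(n)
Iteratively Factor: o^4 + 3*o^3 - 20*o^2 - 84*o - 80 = (o - 5)*(o^3 + 8*o^2 + 20*o + 16) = (o - 5)*(o + 2)*(o^2 + 6*o + 8) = (o - 5)*(o + 2)*(o + 4)*(o + 2)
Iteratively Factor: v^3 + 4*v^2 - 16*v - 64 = (v - 4)*(v^2 + 8*v + 16) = (v - 4)*(v + 4)*(v + 4)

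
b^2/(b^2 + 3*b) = b/(b + 3)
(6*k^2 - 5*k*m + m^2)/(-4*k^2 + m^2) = (-3*k + m)/(2*k + m)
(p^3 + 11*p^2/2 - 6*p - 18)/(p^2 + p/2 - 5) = (2*p^2 + 15*p + 18)/(2*p + 5)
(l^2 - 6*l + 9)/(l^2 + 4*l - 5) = (l^2 - 6*l + 9)/(l^2 + 4*l - 5)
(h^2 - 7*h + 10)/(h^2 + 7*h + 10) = (h^2 - 7*h + 10)/(h^2 + 7*h + 10)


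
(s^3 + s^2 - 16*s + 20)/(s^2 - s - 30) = (s^2 - 4*s + 4)/(s - 6)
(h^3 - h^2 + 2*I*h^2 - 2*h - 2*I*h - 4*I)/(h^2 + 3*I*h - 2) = (h^2 - h - 2)/(h + I)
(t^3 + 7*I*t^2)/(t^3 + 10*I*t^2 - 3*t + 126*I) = t^2/(t^2 + 3*I*t + 18)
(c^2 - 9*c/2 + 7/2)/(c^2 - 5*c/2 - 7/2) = (c - 1)/(c + 1)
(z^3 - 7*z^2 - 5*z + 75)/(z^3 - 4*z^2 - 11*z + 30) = (z - 5)/(z - 2)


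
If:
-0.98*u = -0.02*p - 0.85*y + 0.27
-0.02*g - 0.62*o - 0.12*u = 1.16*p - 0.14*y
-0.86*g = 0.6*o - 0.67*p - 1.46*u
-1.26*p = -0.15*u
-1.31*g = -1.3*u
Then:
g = 0.05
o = 0.06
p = 0.01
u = 0.05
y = 0.38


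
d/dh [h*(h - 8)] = 2*h - 8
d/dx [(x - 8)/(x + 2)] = 10/(x + 2)^2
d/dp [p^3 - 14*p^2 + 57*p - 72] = 3*p^2 - 28*p + 57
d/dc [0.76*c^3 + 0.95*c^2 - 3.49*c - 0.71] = 2.28*c^2 + 1.9*c - 3.49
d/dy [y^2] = 2*y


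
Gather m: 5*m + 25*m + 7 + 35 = 30*m + 42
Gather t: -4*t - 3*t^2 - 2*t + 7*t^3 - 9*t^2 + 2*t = 7*t^3 - 12*t^2 - 4*t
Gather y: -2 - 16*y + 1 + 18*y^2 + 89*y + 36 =18*y^2 + 73*y + 35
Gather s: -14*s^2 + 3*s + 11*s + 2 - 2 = -14*s^2 + 14*s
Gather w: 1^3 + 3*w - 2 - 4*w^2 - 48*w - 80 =-4*w^2 - 45*w - 81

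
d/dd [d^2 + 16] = 2*d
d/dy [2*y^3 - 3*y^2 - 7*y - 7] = 6*y^2 - 6*y - 7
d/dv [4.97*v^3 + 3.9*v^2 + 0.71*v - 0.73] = 14.91*v^2 + 7.8*v + 0.71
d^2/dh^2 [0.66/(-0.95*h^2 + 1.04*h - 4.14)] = (1.1913*h^2 - 1.30416*h - 0.66*(1.9*h - 1.04)*(3.8*h - 2.08) + 5.19156)/(0.95*h^2 - 1.04*h + 4.14)^3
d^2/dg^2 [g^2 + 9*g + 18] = 2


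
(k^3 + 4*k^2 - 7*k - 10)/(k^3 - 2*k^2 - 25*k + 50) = (k + 1)/(k - 5)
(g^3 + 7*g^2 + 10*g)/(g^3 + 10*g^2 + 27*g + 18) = g*(g^2 + 7*g + 10)/(g^3 + 10*g^2 + 27*g + 18)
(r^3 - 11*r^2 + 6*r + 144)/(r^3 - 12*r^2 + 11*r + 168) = (r - 6)/(r - 7)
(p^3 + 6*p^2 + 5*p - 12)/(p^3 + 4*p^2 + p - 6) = (p + 4)/(p + 2)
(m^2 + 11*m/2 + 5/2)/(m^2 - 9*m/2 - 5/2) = (m + 5)/(m - 5)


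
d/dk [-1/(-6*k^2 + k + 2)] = (1 - 12*k)/(-6*k^2 + k + 2)^2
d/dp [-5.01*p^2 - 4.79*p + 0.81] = -10.02*p - 4.79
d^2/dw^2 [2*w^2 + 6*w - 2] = 4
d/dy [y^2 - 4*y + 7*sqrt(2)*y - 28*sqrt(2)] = 2*y - 4 + 7*sqrt(2)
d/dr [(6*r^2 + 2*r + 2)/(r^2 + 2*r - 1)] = 2*(5*r^2 - 8*r - 3)/(r^4 + 4*r^3 + 2*r^2 - 4*r + 1)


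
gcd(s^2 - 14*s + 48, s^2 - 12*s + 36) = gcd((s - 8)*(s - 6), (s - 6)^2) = s - 6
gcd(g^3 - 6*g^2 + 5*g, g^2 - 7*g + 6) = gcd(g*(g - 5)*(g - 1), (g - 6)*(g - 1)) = g - 1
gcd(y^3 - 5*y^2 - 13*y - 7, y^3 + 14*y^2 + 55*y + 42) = y + 1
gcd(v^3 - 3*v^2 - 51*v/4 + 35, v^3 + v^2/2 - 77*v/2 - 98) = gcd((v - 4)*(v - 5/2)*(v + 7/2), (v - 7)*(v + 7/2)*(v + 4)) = v + 7/2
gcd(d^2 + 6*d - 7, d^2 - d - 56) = d + 7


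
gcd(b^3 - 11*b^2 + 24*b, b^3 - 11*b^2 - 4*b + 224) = b - 8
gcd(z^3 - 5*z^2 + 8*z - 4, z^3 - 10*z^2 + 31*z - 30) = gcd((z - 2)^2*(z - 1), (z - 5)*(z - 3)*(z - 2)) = z - 2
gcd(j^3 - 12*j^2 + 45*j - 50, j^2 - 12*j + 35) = j - 5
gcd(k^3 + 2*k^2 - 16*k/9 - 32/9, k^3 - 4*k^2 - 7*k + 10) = k + 2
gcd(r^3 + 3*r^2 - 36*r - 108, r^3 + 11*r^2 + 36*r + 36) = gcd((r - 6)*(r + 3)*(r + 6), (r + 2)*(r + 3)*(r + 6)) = r^2 + 9*r + 18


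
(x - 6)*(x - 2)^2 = x^3 - 10*x^2 + 28*x - 24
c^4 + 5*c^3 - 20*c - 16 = (c - 2)*(c + 1)*(c + 2)*(c + 4)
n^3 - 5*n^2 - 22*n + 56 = (n - 7)*(n - 2)*(n + 4)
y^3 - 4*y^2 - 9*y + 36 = (y - 4)*(y - 3)*(y + 3)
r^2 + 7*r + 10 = (r + 2)*(r + 5)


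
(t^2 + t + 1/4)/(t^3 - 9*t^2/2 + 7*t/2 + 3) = (t + 1/2)/(t^2 - 5*t + 6)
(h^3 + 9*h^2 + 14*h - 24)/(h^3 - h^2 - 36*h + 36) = (h + 4)/(h - 6)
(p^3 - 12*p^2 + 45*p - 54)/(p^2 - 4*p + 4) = (p^3 - 12*p^2 + 45*p - 54)/(p^2 - 4*p + 4)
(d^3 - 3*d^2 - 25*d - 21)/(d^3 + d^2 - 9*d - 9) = (d - 7)/(d - 3)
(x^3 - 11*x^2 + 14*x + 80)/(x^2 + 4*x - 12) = (x^3 - 11*x^2 + 14*x + 80)/(x^2 + 4*x - 12)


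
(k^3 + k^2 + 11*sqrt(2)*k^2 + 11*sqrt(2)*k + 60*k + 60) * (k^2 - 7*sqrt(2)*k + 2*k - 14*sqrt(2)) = k^5 + 3*k^4 + 4*sqrt(2)*k^4 - 92*k^3 + 12*sqrt(2)*k^3 - 412*sqrt(2)*k^2 - 282*k^2 - 1260*sqrt(2)*k - 188*k - 840*sqrt(2)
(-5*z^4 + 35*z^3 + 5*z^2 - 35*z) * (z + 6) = -5*z^5 + 5*z^4 + 215*z^3 - 5*z^2 - 210*z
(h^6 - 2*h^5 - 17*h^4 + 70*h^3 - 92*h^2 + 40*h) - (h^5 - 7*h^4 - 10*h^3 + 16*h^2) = h^6 - 3*h^5 - 10*h^4 + 80*h^3 - 108*h^2 + 40*h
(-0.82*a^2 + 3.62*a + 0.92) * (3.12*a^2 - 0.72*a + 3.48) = -2.5584*a^4 + 11.8848*a^3 - 2.5896*a^2 + 11.9352*a + 3.2016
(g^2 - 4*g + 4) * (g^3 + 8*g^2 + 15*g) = g^5 + 4*g^4 - 13*g^3 - 28*g^2 + 60*g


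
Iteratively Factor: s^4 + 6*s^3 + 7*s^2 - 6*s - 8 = (s + 4)*(s^3 + 2*s^2 - s - 2) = (s - 1)*(s + 4)*(s^2 + 3*s + 2) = (s - 1)*(s + 1)*(s + 4)*(s + 2)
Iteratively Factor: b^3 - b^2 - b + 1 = (b + 1)*(b^2 - 2*b + 1) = (b - 1)*(b + 1)*(b - 1)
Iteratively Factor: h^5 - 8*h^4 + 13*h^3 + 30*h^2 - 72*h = (h)*(h^4 - 8*h^3 + 13*h^2 + 30*h - 72) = h*(h - 3)*(h^3 - 5*h^2 - 2*h + 24) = h*(h - 4)*(h - 3)*(h^2 - h - 6) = h*(h - 4)*(h - 3)*(h + 2)*(h - 3)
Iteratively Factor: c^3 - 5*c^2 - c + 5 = (c - 5)*(c^2 - 1) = (c - 5)*(c + 1)*(c - 1)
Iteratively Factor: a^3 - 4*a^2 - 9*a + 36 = (a - 4)*(a^2 - 9) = (a - 4)*(a - 3)*(a + 3)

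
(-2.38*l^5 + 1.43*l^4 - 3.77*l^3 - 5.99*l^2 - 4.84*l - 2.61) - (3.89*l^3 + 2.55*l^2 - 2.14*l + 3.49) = -2.38*l^5 + 1.43*l^4 - 7.66*l^3 - 8.54*l^2 - 2.7*l - 6.1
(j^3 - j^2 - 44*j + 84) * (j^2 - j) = j^5 - 2*j^4 - 43*j^3 + 128*j^2 - 84*j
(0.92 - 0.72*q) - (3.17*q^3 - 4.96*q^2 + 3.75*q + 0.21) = -3.17*q^3 + 4.96*q^2 - 4.47*q + 0.71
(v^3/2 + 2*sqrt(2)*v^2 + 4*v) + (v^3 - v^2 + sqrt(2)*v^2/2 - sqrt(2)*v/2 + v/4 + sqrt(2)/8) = 3*v^3/2 - v^2 + 5*sqrt(2)*v^2/2 - sqrt(2)*v/2 + 17*v/4 + sqrt(2)/8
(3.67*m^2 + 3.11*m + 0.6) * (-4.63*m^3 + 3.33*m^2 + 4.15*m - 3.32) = -16.9921*m^5 - 2.1782*m^4 + 22.8088*m^3 + 2.7201*m^2 - 7.8352*m - 1.992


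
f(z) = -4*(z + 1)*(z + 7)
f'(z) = -8*z - 32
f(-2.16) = 22.46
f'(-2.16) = -14.72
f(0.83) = -57.32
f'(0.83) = -38.64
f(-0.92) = -1.95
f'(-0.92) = -24.64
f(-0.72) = -7.03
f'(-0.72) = -26.24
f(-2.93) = 31.42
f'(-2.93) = -8.56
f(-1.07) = 1.66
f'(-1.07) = -23.44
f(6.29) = -387.54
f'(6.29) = -82.32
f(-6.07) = 18.86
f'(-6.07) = 16.56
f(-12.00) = -220.00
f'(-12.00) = 64.00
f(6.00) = -364.00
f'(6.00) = -80.00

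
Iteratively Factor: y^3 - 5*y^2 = (y)*(y^2 - 5*y) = y*(y - 5)*(y)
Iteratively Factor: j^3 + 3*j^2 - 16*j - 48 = (j + 4)*(j^2 - j - 12) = (j - 4)*(j + 4)*(j + 3)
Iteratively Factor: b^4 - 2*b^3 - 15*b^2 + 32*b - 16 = (b - 4)*(b^3 + 2*b^2 - 7*b + 4) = (b - 4)*(b + 4)*(b^2 - 2*b + 1) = (b - 4)*(b - 1)*(b + 4)*(b - 1)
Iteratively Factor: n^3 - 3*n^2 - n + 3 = (n - 1)*(n^2 - 2*n - 3) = (n - 3)*(n - 1)*(n + 1)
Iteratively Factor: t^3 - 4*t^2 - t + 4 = (t - 4)*(t^2 - 1) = (t - 4)*(t + 1)*(t - 1)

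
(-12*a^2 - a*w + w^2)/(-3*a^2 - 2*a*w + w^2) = (12*a^2 + a*w - w^2)/(3*a^2 + 2*a*w - w^2)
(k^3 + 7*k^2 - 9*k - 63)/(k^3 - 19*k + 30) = (k^2 + 10*k + 21)/(k^2 + 3*k - 10)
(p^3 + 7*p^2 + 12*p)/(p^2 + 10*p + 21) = p*(p + 4)/(p + 7)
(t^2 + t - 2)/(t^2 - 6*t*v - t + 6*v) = (t + 2)/(t - 6*v)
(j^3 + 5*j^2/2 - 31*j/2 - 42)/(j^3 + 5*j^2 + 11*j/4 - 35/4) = 2*(j^2 - j - 12)/(2*j^2 + 3*j - 5)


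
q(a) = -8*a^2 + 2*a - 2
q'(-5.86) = 95.76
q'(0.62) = -7.92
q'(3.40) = -52.40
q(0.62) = -3.84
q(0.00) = -2.00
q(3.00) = -68.00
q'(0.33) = -3.28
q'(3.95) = -61.20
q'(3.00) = -46.00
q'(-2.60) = 43.60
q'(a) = 2 - 16*a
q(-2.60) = -61.28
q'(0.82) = -11.12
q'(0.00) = 2.00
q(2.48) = -46.24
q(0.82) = -5.74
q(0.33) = -2.21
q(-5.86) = -288.44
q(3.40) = -87.68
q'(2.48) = -37.68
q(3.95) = -118.92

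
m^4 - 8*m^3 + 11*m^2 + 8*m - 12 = (m - 6)*(m - 2)*(m - 1)*(m + 1)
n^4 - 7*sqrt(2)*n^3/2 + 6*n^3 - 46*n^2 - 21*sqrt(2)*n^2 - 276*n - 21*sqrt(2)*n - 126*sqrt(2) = (n + 6)*(n - 7*sqrt(2))*(n + sqrt(2)/2)*(n + 3*sqrt(2))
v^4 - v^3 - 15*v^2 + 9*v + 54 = (v - 3)^2*(v + 2)*(v + 3)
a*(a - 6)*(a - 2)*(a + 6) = a^4 - 2*a^3 - 36*a^2 + 72*a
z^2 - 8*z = z*(z - 8)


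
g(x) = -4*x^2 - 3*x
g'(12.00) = -99.00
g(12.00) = -612.00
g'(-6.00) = 45.00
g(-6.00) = -126.00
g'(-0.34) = -0.28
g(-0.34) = 0.56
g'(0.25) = -5.00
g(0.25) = -1.00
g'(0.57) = -7.56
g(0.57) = -3.01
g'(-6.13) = 46.04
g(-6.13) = -131.92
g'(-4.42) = 32.36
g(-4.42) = -64.89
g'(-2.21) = 14.68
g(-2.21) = -12.91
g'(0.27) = -5.16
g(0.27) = -1.10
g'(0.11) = -3.88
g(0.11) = -0.38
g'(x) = -8*x - 3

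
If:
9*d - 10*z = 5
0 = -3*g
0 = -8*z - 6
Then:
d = -5/18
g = 0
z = -3/4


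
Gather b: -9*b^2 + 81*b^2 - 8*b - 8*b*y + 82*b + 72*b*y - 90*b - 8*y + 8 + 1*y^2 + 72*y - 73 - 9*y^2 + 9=72*b^2 + b*(64*y - 16) - 8*y^2 + 64*y - 56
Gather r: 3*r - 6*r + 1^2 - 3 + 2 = -3*r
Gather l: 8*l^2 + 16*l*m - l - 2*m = 8*l^2 + l*(16*m - 1) - 2*m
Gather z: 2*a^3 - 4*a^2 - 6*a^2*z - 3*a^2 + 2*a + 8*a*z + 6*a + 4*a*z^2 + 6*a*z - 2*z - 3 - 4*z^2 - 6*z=2*a^3 - 7*a^2 + 8*a + z^2*(4*a - 4) + z*(-6*a^2 + 14*a - 8) - 3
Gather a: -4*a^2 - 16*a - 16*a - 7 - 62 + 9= -4*a^2 - 32*a - 60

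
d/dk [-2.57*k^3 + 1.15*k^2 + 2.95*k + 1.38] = -7.71*k^2 + 2.3*k + 2.95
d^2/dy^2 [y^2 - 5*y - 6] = 2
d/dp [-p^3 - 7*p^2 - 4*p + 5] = -3*p^2 - 14*p - 4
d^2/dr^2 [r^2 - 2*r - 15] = 2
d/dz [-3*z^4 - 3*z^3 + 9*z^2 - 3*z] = -12*z^3 - 9*z^2 + 18*z - 3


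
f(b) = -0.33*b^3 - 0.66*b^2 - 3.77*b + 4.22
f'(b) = -0.99*b^2 - 1.32*b - 3.77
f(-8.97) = 223.11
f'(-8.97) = -71.59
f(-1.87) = 11.12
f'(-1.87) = -4.76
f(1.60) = -4.85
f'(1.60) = -8.42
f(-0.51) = 6.01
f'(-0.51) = -3.35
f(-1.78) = 10.70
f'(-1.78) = -4.56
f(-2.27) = 13.24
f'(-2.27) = -5.87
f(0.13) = 3.72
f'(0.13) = -3.96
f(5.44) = -88.95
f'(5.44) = -40.25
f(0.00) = 4.22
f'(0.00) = -3.77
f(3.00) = -21.94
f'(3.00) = -16.64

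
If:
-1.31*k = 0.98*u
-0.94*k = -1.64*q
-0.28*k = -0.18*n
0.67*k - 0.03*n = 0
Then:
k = 0.00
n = 0.00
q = 0.00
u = 0.00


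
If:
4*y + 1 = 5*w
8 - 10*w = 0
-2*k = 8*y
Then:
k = -3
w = 4/5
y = 3/4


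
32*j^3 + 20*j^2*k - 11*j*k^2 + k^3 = (-8*j + k)*(-4*j + k)*(j + k)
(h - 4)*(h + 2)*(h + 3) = h^3 + h^2 - 14*h - 24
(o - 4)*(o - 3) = o^2 - 7*o + 12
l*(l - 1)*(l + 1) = l^3 - l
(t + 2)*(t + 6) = t^2 + 8*t + 12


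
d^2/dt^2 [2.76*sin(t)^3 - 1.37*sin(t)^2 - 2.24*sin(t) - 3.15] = 0.169999999999998*sin(t) + 6.21*sin(3*t) - 2.74*cos(2*t)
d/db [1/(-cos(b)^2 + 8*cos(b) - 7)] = 2*(4 - cos(b))*sin(b)/(cos(b)^2 - 8*cos(b) + 7)^2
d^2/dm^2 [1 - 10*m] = 0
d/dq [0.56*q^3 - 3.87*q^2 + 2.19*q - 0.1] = 1.68*q^2 - 7.74*q + 2.19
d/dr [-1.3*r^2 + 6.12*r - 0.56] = 6.12 - 2.6*r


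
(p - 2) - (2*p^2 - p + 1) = -2*p^2 + 2*p - 3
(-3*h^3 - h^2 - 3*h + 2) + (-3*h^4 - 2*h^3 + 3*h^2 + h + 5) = -3*h^4 - 5*h^3 + 2*h^2 - 2*h + 7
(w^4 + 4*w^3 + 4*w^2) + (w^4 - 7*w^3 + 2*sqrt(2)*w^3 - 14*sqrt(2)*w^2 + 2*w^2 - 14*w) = 2*w^4 - 3*w^3 + 2*sqrt(2)*w^3 - 14*sqrt(2)*w^2 + 6*w^2 - 14*w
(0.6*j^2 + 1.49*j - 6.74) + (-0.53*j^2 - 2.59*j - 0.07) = 0.07*j^2 - 1.1*j - 6.81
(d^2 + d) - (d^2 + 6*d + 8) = -5*d - 8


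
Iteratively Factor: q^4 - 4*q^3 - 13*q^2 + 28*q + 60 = (q - 3)*(q^3 - q^2 - 16*q - 20) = (q - 3)*(q + 2)*(q^2 - 3*q - 10) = (q - 3)*(q + 2)^2*(q - 5)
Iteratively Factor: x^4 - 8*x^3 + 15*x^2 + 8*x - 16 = (x - 4)*(x^3 - 4*x^2 - x + 4) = (x - 4)*(x - 1)*(x^2 - 3*x - 4) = (x - 4)^2*(x - 1)*(x + 1)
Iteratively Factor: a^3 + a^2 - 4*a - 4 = (a + 1)*(a^2 - 4) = (a + 1)*(a + 2)*(a - 2)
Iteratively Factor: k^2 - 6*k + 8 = (k - 2)*(k - 4)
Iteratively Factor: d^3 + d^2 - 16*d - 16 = (d + 1)*(d^2 - 16) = (d + 1)*(d + 4)*(d - 4)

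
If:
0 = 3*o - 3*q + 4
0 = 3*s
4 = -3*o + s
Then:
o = -4/3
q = 0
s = 0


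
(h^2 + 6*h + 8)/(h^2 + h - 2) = (h + 4)/(h - 1)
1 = 1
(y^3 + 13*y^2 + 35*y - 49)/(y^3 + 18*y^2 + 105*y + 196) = (y - 1)/(y + 4)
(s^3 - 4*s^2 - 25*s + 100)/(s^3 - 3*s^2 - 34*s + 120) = (s + 5)/(s + 6)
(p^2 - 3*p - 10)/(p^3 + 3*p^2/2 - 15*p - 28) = 2*(p - 5)/(2*p^2 - p - 28)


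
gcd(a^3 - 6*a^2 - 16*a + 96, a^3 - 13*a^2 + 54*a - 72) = a^2 - 10*a + 24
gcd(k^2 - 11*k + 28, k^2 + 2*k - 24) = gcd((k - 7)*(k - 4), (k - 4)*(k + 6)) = k - 4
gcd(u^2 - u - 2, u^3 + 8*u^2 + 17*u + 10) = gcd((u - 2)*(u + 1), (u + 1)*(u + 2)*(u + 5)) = u + 1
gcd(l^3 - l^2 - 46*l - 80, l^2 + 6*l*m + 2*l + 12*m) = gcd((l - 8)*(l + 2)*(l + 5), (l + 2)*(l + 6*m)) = l + 2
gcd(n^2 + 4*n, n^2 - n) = n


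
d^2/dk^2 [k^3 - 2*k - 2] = 6*k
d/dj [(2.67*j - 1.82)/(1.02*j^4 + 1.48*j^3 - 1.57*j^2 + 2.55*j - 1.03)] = (-8.1702*j^4 - 0.477599999999999*j^3 + 12.2727*j^2 - 5.7148*j + 1.8909)/(1.0404*j^8 + 3.0192*j^7 - 1.0124*j^6 + 0.5548*j^5 + 7.9117*j^4 - 11.0558*j^3 + 9.7367*j^2 - 5.253*j + 1.0609)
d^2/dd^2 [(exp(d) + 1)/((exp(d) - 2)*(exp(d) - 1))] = (exp(4*d) + 7*exp(3*d) - 21*exp(2*d) + 7*exp(d) + 10)*exp(d)/(exp(6*d) - 9*exp(5*d) + 33*exp(4*d) - 63*exp(3*d) + 66*exp(2*d) - 36*exp(d) + 8)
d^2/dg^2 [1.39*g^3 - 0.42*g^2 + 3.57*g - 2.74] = 8.34*g - 0.84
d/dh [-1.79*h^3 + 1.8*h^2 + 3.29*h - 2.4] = -5.37*h^2 + 3.6*h + 3.29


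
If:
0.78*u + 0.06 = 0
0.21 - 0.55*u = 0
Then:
No Solution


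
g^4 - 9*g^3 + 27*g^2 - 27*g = g*(g - 3)^3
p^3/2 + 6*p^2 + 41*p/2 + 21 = (p/2 + 1)*(p + 3)*(p + 7)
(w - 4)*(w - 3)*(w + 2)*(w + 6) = w^4 + w^3 - 32*w^2 + 12*w + 144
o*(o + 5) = o^2 + 5*o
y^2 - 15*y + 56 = (y - 8)*(y - 7)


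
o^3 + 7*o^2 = o^2*(o + 7)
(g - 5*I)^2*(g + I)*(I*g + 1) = I*g^4 + 10*g^3 - 24*I*g^2 + 10*g - 25*I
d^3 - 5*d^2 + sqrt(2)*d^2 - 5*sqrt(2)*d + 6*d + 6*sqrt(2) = (d - 3)*(d - 2)*(d + sqrt(2))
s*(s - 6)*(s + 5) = s^3 - s^2 - 30*s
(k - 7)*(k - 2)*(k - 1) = k^3 - 10*k^2 + 23*k - 14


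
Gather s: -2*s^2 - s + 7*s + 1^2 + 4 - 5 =-2*s^2 + 6*s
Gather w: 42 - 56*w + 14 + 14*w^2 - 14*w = 14*w^2 - 70*w + 56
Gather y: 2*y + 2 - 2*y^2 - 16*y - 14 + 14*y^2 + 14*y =12*y^2 - 12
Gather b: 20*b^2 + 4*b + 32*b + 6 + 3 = 20*b^2 + 36*b + 9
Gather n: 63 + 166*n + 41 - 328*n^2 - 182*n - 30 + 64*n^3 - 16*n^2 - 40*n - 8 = 64*n^3 - 344*n^2 - 56*n + 66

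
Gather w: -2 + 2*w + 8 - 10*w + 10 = 16 - 8*w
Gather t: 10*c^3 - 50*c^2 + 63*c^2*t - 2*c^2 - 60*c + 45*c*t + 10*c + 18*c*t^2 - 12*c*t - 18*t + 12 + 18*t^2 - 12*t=10*c^3 - 52*c^2 - 50*c + t^2*(18*c + 18) + t*(63*c^2 + 33*c - 30) + 12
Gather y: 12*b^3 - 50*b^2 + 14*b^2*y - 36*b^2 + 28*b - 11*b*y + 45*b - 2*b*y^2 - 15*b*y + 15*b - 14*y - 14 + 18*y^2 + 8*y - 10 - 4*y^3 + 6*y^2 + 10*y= 12*b^3 - 86*b^2 + 88*b - 4*y^3 + y^2*(24 - 2*b) + y*(14*b^2 - 26*b + 4) - 24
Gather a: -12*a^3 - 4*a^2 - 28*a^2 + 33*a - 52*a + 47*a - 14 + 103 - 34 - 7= -12*a^3 - 32*a^2 + 28*a + 48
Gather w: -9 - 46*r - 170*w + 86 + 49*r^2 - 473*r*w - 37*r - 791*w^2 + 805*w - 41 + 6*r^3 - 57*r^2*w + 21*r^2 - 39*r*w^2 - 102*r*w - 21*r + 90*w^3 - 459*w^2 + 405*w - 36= 6*r^3 + 70*r^2 - 104*r + 90*w^3 + w^2*(-39*r - 1250) + w*(-57*r^2 - 575*r + 1040)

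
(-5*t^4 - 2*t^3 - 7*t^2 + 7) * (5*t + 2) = -25*t^5 - 20*t^4 - 39*t^3 - 14*t^2 + 35*t + 14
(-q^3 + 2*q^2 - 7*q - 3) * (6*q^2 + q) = -6*q^5 + 11*q^4 - 40*q^3 - 25*q^2 - 3*q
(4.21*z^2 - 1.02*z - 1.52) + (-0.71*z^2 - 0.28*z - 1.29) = 3.5*z^2 - 1.3*z - 2.81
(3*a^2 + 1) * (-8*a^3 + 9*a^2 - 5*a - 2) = -24*a^5 + 27*a^4 - 23*a^3 + 3*a^2 - 5*a - 2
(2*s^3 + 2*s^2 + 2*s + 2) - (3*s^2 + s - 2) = 2*s^3 - s^2 + s + 4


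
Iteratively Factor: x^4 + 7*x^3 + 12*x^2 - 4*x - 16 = (x + 2)*(x^3 + 5*x^2 + 2*x - 8) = (x - 1)*(x + 2)*(x^2 + 6*x + 8) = (x - 1)*(x + 2)^2*(x + 4)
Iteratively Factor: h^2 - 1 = (h - 1)*(h + 1)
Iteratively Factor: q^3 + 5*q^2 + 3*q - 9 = (q + 3)*(q^2 + 2*q - 3) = (q - 1)*(q + 3)*(q + 3)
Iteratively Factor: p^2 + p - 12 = (p + 4)*(p - 3)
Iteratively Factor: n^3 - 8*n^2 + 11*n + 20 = (n - 5)*(n^2 - 3*n - 4) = (n - 5)*(n + 1)*(n - 4)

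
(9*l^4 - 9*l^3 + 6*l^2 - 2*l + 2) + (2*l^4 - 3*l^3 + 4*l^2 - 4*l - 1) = 11*l^4 - 12*l^3 + 10*l^2 - 6*l + 1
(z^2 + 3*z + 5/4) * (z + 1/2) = z^3 + 7*z^2/2 + 11*z/4 + 5/8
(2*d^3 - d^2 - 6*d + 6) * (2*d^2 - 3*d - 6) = 4*d^5 - 8*d^4 - 21*d^3 + 36*d^2 + 18*d - 36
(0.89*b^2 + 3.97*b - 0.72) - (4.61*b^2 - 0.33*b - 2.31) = -3.72*b^2 + 4.3*b + 1.59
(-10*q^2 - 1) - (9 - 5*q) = -10*q^2 + 5*q - 10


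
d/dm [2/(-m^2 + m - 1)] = 2*(2*m - 1)/(m^2 - m + 1)^2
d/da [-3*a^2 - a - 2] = -6*a - 1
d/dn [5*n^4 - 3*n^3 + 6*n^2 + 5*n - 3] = 20*n^3 - 9*n^2 + 12*n + 5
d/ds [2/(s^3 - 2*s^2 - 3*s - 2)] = 2*(-3*s^2 + 4*s + 3)/(-s^3 + 2*s^2 + 3*s + 2)^2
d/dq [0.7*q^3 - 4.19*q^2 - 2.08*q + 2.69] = 2.1*q^2 - 8.38*q - 2.08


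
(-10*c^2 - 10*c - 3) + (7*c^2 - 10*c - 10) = -3*c^2 - 20*c - 13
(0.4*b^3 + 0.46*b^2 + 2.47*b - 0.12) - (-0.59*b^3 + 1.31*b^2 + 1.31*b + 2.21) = 0.99*b^3 - 0.85*b^2 + 1.16*b - 2.33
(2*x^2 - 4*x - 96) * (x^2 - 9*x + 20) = 2*x^4 - 22*x^3 - 20*x^2 + 784*x - 1920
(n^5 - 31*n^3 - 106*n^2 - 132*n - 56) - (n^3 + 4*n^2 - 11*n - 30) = n^5 - 32*n^3 - 110*n^2 - 121*n - 26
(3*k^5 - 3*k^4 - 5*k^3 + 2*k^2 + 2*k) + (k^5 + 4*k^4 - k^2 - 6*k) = 4*k^5 + k^4 - 5*k^3 + k^2 - 4*k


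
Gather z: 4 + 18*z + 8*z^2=8*z^2 + 18*z + 4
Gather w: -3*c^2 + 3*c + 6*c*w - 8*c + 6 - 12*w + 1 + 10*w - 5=-3*c^2 - 5*c + w*(6*c - 2) + 2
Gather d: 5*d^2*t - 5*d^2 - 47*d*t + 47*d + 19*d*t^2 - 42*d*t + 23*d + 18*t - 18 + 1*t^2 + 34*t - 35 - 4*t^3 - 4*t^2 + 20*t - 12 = d^2*(5*t - 5) + d*(19*t^2 - 89*t + 70) - 4*t^3 - 3*t^2 + 72*t - 65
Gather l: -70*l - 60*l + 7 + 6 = 13 - 130*l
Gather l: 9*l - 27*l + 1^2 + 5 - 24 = -18*l - 18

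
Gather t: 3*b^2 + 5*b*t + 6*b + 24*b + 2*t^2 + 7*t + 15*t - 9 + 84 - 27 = 3*b^2 + 30*b + 2*t^2 + t*(5*b + 22) + 48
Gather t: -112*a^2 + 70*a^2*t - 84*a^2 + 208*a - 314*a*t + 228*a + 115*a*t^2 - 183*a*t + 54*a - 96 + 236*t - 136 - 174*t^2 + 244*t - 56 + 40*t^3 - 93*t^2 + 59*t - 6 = -196*a^2 + 490*a + 40*t^3 + t^2*(115*a - 267) + t*(70*a^2 - 497*a + 539) - 294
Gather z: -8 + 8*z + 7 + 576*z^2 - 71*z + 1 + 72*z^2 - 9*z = 648*z^2 - 72*z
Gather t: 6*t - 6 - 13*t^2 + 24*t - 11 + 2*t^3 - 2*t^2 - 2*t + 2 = 2*t^3 - 15*t^2 + 28*t - 15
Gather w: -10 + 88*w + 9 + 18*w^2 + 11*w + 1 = 18*w^2 + 99*w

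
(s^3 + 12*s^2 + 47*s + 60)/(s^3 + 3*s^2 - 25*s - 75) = (s + 4)/(s - 5)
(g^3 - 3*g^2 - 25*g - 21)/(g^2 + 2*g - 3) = (g^2 - 6*g - 7)/(g - 1)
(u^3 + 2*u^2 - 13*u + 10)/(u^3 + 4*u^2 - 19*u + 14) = (u + 5)/(u + 7)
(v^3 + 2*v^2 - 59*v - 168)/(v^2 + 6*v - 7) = (v^2 - 5*v - 24)/(v - 1)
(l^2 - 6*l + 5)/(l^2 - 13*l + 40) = (l - 1)/(l - 8)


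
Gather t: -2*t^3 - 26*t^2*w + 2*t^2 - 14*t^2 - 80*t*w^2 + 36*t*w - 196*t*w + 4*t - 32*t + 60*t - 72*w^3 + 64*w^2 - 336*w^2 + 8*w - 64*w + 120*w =-2*t^3 + t^2*(-26*w - 12) + t*(-80*w^2 - 160*w + 32) - 72*w^3 - 272*w^2 + 64*w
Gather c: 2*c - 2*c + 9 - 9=0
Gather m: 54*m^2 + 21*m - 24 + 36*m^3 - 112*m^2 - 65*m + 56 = 36*m^3 - 58*m^2 - 44*m + 32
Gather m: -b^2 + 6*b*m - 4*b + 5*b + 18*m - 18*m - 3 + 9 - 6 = -b^2 + 6*b*m + b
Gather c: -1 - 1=-2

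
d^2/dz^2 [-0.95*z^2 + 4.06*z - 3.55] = -1.90000000000000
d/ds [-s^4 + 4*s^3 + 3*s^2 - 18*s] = -4*s^3 + 12*s^2 + 6*s - 18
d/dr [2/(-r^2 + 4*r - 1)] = 4*(r - 2)/(r^2 - 4*r + 1)^2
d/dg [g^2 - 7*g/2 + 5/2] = 2*g - 7/2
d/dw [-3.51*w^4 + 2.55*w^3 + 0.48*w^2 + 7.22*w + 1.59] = -14.04*w^3 + 7.65*w^2 + 0.96*w + 7.22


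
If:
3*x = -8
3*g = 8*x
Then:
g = -64/9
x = -8/3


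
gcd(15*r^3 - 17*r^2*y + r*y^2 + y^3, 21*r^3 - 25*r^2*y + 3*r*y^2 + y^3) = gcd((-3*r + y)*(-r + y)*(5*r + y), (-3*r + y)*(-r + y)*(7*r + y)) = 3*r^2 - 4*r*y + y^2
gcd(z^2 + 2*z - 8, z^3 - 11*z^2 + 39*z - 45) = 1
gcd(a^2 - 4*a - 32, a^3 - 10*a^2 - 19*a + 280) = a - 8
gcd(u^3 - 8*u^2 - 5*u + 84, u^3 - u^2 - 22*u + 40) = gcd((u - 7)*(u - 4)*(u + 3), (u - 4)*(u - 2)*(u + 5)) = u - 4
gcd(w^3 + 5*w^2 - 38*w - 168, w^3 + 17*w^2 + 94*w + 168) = w^2 + 11*w + 28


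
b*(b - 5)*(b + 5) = b^3 - 25*b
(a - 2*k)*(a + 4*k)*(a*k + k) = a^3*k + 2*a^2*k^2 + a^2*k - 8*a*k^3 + 2*a*k^2 - 8*k^3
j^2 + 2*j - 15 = (j - 3)*(j + 5)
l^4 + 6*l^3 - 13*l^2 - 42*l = l*(l - 3)*(l + 2)*(l + 7)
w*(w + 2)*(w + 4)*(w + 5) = w^4 + 11*w^3 + 38*w^2 + 40*w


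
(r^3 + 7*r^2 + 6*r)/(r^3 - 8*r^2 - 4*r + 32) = r*(r^2 + 7*r + 6)/(r^3 - 8*r^2 - 4*r + 32)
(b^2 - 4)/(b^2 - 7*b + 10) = (b + 2)/(b - 5)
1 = 1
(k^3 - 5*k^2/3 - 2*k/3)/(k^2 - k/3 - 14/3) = k*(-3*k^2 + 5*k + 2)/(-3*k^2 + k + 14)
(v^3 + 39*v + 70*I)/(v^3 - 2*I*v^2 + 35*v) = (v + 2*I)/v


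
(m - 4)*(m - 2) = m^2 - 6*m + 8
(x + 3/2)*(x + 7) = x^2 + 17*x/2 + 21/2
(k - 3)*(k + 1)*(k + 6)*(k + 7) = k^4 + 11*k^3 + 13*k^2 - 123*k - 126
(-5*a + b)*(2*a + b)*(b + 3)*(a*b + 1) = -10*a^3*b^2 - 30*a^3*b - 3*a^2*b^3 - 9*a^2*b^2 - 10*a^2*b - 30*a^2 + a*b^4 + 3*a*b^3 - 3*a*b^2 - 9*a*b + b^3 + 3*b^2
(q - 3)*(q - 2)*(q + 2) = q^3 - 3*q^2 - 4*q + 12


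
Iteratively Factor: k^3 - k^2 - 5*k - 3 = (k + 1)*(k^2 - 2*k - 3) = (k + 1)^2*(k - 3)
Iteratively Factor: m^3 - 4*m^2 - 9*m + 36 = (m - 3)*(m^2 - m - 12) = (m - 3)*(m + 3)*(m - 4)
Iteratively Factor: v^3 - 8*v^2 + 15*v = (v - 5)*(v^2 - 3*v) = v*(v - 5)*(v - 3)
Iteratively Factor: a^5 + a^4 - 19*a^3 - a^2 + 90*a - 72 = (a - 3)*(a^4 + 4*a^3 - 7*a^2 - 22*a + 24) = (a - 3)*(a - 1)*(a^3 + 5*a^2 - 2*a - 24) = (a - 3)*(a - 1)*(a + 4)*(a^2 + a - 6) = (a - 3)*(a - 1)*(a + 3)*(a + 4)*(a - 2)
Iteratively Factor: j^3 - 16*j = (j + 4)*(j^2 - 4*j) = (j - 4)*(j + 4)*(j)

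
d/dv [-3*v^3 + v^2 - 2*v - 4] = -9*v^2 + 2*v - 2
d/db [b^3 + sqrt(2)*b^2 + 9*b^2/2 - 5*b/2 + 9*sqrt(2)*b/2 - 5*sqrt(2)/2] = 3*b^2 + 2*sqrt(2)*b + 9*b - 5/2 + 9*sqrt(2)/2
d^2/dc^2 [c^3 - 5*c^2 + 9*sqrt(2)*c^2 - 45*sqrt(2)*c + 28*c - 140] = 6*c - 10 + 18*sqrt(2)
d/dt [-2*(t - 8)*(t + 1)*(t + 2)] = -6*t^2 + 20*t + 44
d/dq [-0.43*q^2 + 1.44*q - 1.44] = 1.44 - 0.86*q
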